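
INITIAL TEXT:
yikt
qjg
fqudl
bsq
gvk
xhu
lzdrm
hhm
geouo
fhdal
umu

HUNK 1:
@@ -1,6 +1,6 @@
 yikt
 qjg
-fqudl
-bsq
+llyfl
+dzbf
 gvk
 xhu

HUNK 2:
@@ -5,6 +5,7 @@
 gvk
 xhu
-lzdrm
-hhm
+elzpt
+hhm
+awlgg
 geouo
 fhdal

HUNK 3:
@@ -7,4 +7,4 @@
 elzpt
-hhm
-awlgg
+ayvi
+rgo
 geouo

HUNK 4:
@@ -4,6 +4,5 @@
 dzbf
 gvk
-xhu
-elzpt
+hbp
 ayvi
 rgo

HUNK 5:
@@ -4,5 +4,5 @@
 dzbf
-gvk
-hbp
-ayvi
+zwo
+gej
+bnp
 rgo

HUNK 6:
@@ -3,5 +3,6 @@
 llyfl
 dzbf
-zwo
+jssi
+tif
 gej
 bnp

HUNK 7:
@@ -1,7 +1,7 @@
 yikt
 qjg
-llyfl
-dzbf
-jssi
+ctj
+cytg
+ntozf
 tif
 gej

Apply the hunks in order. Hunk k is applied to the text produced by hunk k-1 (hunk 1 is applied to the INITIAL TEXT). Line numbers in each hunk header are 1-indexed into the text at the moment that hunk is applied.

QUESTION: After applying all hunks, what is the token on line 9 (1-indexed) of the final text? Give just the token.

Hunk 1: at line 1 remove [fqudl,bsq] add [llyfl,dzbf] -> 11 lines: yikt qjg llyfl dzbf gvk xhu lzdrm hhm geouo fhdal umu
Hunk 2: at line 5 remove [lzdrm,hhm] add [elzpt,hhm,awlgg] -> 12 lines: yikt qjg llyfl dzbf gvk xhu elzpt hhm awlgg geouo fhdal umu
Hunk 3: at line 7 remove [hhm,awlgg] add [ayvi,rgo] -> 12 lines: yikt qjg llyfl dzbf gvk xhu elzpt ayvi rgo geouo fhdal umu
Hunk 4: at line 4 remove [xhu,elzpt] add [hbp] -> 11 lines: yikt qjg llyfl dzbf gvk hbp ayvi rgo geouo fhdal umu
Hunk 5: at line 4 remove [gvk,hbp,ayvi] add [zwo,gej,bnp] -> 11 lines: yikt qjg llyfl dzbf zwo gej bnp rgo geouo fhdal umu
Hunk 6: at line 3 remove [zwo] add [jssi,tif] -> 12 lines: yikt qjg llyfl dzbf jssi tif gej bnp rgo geouo fhdal umu
Hunk 7: at line 1 remove [llyfl,dzbf,jssi] add [ctj,cytg,ntozf] -> 12 lines: yikt qjg ctj cytg ntozf tif gej bnp rgo geouo fhdal umu
Final line 9: rgo

Answer: rgo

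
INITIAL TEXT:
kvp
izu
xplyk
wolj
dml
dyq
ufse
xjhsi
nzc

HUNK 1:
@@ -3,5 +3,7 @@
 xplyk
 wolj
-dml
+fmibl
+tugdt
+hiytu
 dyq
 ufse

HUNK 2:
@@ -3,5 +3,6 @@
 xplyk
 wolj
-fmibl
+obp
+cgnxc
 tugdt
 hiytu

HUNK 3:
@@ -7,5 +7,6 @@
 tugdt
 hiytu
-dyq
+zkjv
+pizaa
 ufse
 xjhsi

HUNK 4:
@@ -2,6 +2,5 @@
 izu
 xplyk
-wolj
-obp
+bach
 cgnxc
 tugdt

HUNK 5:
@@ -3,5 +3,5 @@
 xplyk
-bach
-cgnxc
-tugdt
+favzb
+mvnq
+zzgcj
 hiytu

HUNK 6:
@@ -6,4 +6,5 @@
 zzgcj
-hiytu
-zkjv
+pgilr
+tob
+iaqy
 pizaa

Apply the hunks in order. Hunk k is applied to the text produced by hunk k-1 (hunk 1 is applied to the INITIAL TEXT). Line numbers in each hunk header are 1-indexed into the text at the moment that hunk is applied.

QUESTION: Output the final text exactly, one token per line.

Answer: kvp
izu
xplyk
favzb
mvnq
zzgcj
pgilr
tob
iaqy
pizaa
ufse
xjhsi
nzc

Derivation:
Hunk 1: at line 3 remove [dml] add [fmibl,tugdt,hiytu] -> 11 lines: kvp izu xplyk wolj fmibl tugdt hiytu dyq ufse xjhsi nzc
Hunk 2: at line 3 remove [fmibl] add [obp,cgnxc] -> 12 lines: kvp izu xplyk wolj obp cgnxc tugdt hiytu dyq ufse xjhsi nzc
Hunk 3: at line 7 remove [dyq] add [zkjv,pizaa] -> 13 lines: kvp izu xplyk wolj obp cgnxc tugdt hiytu zkjv pizaa ufse xjhsi nzc
Hunk 4: at line 2 remove [wolj,obp] add [bach] -> 12 lines: kvp izu xplyk bach cgnxc tugdt hiytu zkjv pizaa ufse xjhsi nzc
Hunk 5: at line 3 remove [bach,cgnxc,tugdt] add [favzb,mvnq,zzgcj] -> 12 lines: kvp izu xplyk favzb mvnq zzgcj hiytu zkjv pizaa ufse xjhsi nzc
Hunk 6: at line 6 remove [hiytu,zkjv] add [pgilr,tob,iaqy] -> 13 lines: kvp izu xplyk favzb mvnq zzgcj pgilr tob iaqy pizaa ufse xjhsi nzc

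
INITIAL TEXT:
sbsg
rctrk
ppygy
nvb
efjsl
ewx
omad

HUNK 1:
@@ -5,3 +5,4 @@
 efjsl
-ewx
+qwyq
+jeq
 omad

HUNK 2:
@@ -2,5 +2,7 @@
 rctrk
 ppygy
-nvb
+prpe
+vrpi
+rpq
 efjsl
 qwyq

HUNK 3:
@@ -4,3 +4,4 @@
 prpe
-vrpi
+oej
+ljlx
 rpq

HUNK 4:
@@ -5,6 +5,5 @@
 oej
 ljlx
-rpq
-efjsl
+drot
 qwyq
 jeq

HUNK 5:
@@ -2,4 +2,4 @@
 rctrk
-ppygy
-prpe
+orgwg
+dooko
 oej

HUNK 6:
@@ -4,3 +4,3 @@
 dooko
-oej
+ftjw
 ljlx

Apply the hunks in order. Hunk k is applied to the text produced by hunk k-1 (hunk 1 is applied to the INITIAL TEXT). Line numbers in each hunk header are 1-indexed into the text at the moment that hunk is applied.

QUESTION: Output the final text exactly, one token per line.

Answer: sbsg
rctrk
orgwg
dooko
ftjw
ljlx
drot
qwyq
jeq
omad

Derivation:
Hunk 1: at line 5 remove [ewx] add [qwyq,jeq] -> 8 lines: sbsg rctrk ppygy nvb efjsl qwyq jeq omad
Hunk 2: at line 2 remove [nvb] add [prpe,vrpi,rpq] -> 10 lines: sbsg rctrk ppygy prpe vrpi rpq efjsl qwyq jeq omad
Hunk 3: at line 4 remove [vrpi] add [oej,ljlx] -> 11 lines: sbsg rctrk ppygy prpe oej ljlx rpq efjsl qwyq jeq omad
Hunk 4: at line 5 remove [rpq,efjsl] add [drot] -> 10 lines: sbsg rctrk ppygy prpe oej ljlx drot qwyq jeq omad
Hunk 5: at line 2 remove [ppygy,prpe] add [orgwg,dooko] -> 10 lines: sbsg rctrk orgwg dooko oej ljlx drot qwyq jeq omad
Hunk 6: at line 4 remove [oej] add [ftjw] -> 10 lines: sbsg rctrk orgwg dooko ftjw ljlx drot qwyq jeq omad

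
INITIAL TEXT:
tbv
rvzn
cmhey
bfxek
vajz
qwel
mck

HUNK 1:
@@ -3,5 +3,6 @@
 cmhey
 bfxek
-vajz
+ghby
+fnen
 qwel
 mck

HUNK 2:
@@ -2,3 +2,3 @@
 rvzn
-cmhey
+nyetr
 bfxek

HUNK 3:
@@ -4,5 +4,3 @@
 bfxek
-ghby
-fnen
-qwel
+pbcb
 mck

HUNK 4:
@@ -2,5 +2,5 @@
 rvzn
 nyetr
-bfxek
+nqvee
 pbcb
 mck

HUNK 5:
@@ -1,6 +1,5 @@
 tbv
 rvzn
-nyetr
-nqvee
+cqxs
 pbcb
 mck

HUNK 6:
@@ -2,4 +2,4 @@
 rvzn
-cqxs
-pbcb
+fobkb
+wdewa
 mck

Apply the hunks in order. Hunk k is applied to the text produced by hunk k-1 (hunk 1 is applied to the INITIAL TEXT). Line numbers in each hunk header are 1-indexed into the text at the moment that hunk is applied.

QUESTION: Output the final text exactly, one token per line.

Hunk 1: at line 3 remove [vajz] add [ghby,fnen] -> 8 lines: tbv rvzn cmhey bfxek ghby fnen qwel mck
Hunk 2: at line 2 remove [cmhey] add [nyetr] -> 8 lines: tbv rvzn nyetr bfxek ghby fnen qwel mck
Hunk 3: at line 4 remove [ghby,fnen,qwel] add [pbcb] -> 6 lines: tbv rvzn nyetr bfxek pbcb mck
Hunk 4: at line 2 remove [bfxek] add [nqvee] -> 6 lines: tbv rvzn nyetr nqvee pbcb mck
Hunk 5: at line 1 remove [nyetr,nqvee] add [cqxs] -> 5 lines: tbv rvzn cqxs pbcb mck
Hunk 6: at line 2 remove [cqxs,pbcb] add [fobkb,wdewa] -> 5 lines: tbv rvzn fobkb wdewa mck

Answer: tbv
rvzn
fobkb
wdewa
mck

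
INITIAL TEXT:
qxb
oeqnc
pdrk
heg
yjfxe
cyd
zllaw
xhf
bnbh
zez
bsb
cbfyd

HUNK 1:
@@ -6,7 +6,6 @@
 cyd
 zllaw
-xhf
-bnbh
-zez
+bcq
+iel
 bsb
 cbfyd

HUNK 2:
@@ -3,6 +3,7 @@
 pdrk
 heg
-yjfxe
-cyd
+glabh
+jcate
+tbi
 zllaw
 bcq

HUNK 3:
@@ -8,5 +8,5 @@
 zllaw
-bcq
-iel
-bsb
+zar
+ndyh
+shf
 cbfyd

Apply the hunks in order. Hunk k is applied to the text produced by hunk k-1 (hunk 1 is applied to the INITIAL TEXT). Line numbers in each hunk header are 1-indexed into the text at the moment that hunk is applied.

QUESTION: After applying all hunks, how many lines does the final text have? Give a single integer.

Hunk 1: at line 6 remove [xhf,bnbh,zez] add [bcq,iel] -> 11 lines: qxb oeqnc pdrk heg yjfxe cyd zllaw bcq iel bsb cbfyd
Hunk 2: at line 3 remove [yjfxe,cyd] add [glabh,jcate,tbi] -> 12 lines: qxb oeqnc pdrk heg glabh jcate tbi zllaw bcq iel bsb cbfyd
Hunk 3: at line 8 remove [bcq,iel,bsb] add [zar,ndyh,shf] -> 12 lines: qxb oeqnc pdrk heg glabh jcate tbi zllaw zar ndyh shf cbfyd
Final line count: 12

Answer: 12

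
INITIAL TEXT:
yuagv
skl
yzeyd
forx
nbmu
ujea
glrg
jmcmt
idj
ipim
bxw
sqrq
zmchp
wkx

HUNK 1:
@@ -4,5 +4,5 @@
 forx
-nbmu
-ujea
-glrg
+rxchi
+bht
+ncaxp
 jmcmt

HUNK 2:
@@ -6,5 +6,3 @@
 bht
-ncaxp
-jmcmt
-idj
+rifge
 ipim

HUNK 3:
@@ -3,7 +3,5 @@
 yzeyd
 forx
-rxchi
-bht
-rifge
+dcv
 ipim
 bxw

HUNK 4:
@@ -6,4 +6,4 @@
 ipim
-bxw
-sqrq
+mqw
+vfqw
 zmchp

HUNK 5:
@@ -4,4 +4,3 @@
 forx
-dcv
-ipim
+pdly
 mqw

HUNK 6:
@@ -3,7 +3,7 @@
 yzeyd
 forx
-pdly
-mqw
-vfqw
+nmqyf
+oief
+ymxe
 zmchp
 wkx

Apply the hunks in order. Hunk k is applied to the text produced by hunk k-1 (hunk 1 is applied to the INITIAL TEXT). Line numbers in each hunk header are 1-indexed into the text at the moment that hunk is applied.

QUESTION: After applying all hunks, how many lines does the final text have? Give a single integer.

Hunk 1: at line 4 remove [nbmu,ujea,glrg] add [rxchi,bht,ncaxp] -> 14 lines: yuagv skl yzeyd forx rxchi bht ncaxp jmcmt idj ipim bxw sqrq zmchp wkx
Hunk 2: at line 6 remove [ncaxp,jmcmt,idj] add [rifge] -> 12 lines: yuagv skl yzeyd forx rxchi bht rifge ipim bxw sqrq zmchp wkx
Hunk 3: at line 3 remove [rxchi,bht,rifge] add [dcv] -> 10 lines: yuagv skl yzeyd forx dcv ipim bxw sqrq zmchp wkx
Hunk 4: at line 6 remove [bxw,sqrq] add [mqw,vfqw] -> 10 lines: yuagv skl yzeyd forx dcv ipim mqw vfqw zmchp wkx
Hunk 5: at line 4 remove [dcv,ipim] add [pdly] -> 9 lines: yuagv skl yzeyd forx pdly mqw vfqw zmchp wkx
Hunk 6: at line 3 remove [pdly,mqw,vfqw] add [nmqyf,oief,ymxe] -> 9 lines: yuagv skl yzeyd forx nmqyf oief ymxe zmchp wkx
Final line count: 9

Answer: 9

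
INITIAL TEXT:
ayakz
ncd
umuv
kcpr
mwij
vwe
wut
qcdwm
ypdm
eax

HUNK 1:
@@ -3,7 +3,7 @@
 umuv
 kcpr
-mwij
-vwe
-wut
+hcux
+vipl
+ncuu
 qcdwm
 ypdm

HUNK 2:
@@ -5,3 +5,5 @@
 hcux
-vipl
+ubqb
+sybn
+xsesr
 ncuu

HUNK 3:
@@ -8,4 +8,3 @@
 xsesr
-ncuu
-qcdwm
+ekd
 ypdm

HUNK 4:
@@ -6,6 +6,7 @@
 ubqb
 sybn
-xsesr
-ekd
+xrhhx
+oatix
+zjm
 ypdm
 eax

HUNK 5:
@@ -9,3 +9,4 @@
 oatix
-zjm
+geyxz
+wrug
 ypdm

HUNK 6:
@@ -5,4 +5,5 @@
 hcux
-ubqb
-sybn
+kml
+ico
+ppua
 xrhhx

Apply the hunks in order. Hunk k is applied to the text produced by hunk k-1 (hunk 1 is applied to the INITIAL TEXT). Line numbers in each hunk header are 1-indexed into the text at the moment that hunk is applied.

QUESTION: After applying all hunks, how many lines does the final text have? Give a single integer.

Answer: 14

Derivation:
Hunk 1: at line 3 remove [mwij,vwe,wut] add [hcux,vipl,ncuu] -> 10 lines: ayakz ncd umuv kcpr hcux vipl ncuu qcdwm ypdm eax
Hunk 2: at line 5 remove [vipl] add [ubqb,sybn,xsesr] -> 12 lines: ayakz ncd umuv kcpr hcux ubqb sybn xsesr ncuu qcdwm ypdm eax
Hunk 3: at line 8 remove [ncuu,qcdwm] add [ekd] -> 11 lines: ayakz ncd umuv kcpr hcux ubqb sybn xsesr ekd ypdm eax
Hunk 4: at line 6 remove [xsesr,ekd] add [xrhhx,oatix,zjm] -> 12 lines: ayakz ncd umuv kcpr hcux ubqb sybn xrhhx oatix zjm ypdm eax
Hunk 5: at line 9 remove [zjm] add [geyxz,wrug] -> 13 lines: ayakz ncd umuv kcpr hcux ubqb sybn xrhhx oatix geyxz wrug ypdm eax
Hunk 6: at line 5 remove [ubqb,sybn] add [kml,ico,ppua] -> 14 lines: ayakz ncd umuv kcpr hcux kml ico ppua xrhhx oatix geyxz wrug ypdm eax
Final line count: 14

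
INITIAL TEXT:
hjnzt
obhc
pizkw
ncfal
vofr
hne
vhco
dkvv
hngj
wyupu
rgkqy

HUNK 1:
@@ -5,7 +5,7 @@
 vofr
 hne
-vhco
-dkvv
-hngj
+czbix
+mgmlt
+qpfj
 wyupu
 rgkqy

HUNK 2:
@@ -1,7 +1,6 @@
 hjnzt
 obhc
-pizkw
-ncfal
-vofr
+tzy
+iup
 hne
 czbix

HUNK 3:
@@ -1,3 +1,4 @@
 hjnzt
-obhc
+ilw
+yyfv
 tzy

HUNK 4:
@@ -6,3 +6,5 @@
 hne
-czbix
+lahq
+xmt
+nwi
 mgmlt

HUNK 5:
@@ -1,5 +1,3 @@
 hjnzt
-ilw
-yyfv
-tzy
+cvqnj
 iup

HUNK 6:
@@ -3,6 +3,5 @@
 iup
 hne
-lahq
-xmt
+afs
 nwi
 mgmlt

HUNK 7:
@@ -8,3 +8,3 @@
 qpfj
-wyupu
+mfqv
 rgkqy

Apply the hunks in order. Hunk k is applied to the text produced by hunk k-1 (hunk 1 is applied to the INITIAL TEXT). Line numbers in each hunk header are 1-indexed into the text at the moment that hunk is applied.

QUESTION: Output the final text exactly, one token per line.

Hunk 1: at line 5 remove [vhco,dkvv,hngj] add [czbix,mgmlt,qpfj] -> 11 lines: hjnzt obhc pizkw ncfal vofr hne czbix mgmlt qpfj wyupu rgkqy
Hunk 2: at line 1 remove [pizkw,ncfal,vofr] add [tzy,iup] -> 10 lines: hjnzt obhc tzy iup hne czbix mgmlt qpfj wyupu rgkqy
Hunk 3: at line 1 remove [obhc] add [ilw,yyfv] -> 11 lines: hjnzt ilw yyfv tzy iup hne czbix mgmlt qpfj wyupu rgkqy
Hunk 4: at line 6 remove [czbix] add [lahq,xmt,nwi] -> 13 lines: hjnzt ilw yyfv tzy iup hne lahq xmt nwi mgmlt qpfj wyupu rgkqy
Hunk 5: at line 1 remove [ilw,yyfv,tzy] add [cvqnj] -> 11 lines: hjnzt cvqnj iup hne lahq xmt nwi mgmlt qpfj wyupu rgkqy
Hunk 6: at line 3 remove [lahq,xmt] add [afs] -> 10 lines: hjnzt cvqnj iup hne afs nwi mgmlt qpfj wyupu rgkqy
Hunk 7: at line 8 remove [wyupu] add [mfqv] -> 10 lines: hjnzt cvqnj iup hne afs nwi mgmlt qpfj mfqv rgkqy

Answer: hjnzt
cvqnj
iup
hne
afs
nwi
mgmlt
qpfj
mfqv
rgkqy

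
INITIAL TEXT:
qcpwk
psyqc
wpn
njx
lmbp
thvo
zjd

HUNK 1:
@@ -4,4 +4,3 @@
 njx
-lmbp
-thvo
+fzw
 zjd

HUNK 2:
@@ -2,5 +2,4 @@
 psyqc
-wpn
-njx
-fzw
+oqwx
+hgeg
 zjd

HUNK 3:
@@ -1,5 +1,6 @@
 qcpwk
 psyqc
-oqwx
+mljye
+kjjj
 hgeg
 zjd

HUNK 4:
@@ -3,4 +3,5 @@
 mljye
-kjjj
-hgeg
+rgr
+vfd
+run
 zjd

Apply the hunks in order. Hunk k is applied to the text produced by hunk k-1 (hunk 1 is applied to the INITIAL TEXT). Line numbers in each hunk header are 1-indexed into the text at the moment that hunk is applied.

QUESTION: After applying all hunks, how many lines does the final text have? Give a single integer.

Hunk 1: at line 4 remove [lmbp,thvo] add [fzw] -> 6 lines: qcpwk psyqc wpn njx fzw zjd
Hunk 2: at line 2 remove [wpn,njx,fzw] add [oqwx,hgeg] -> 5 lines: qcpwk psyqc oqwx hgeg zjd
Hunk 3: at line 1 remove [oqwx] add [mljye,kjjj] -> 6 lines: qcpwk psyqc mljye kjjj hgeg zjd
Hunk 4: at line 3 remove [kjjj,hgeg] add [rgr,vfd,run] -> 7 lines: qcpwk psyqc mljye rgr vfd run zjd
Final line count: 7

Answer: 7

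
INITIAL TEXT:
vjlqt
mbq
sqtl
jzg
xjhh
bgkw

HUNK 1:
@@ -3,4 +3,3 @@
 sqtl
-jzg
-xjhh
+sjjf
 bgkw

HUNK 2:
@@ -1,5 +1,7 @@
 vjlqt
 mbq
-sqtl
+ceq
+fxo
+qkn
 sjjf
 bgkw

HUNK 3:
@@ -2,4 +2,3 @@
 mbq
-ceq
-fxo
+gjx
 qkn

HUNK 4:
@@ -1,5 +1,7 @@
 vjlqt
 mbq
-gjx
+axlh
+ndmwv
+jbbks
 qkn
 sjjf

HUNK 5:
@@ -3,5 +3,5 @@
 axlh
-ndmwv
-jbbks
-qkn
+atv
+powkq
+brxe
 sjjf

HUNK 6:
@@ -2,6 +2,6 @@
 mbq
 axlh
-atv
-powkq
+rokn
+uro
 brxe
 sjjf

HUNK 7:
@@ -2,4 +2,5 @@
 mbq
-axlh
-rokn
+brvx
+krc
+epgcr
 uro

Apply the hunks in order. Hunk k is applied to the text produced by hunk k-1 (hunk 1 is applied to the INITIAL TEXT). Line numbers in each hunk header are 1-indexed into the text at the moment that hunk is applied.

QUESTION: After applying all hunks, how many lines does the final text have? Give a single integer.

Hunk 1: at line 3 remove [jzg,xjhh] add [sjjf] -> 5 lines: vjlqt mbq sqtl sjjf bgkw
Hunk 2: at line 1 remove [sqtl] add [ceq,fxo,qkn] -> 7 lines: vjlqt mbq ceq fxo qkn sjjf bgkw
Hunk 3: at line 2 remove [ceq,fxo] add [gjx] -> 6 lines: vjlqt mbq gjx qkn sjjf bgkw
Hunk 4: at line 1 remove [gjx] add [axlh,ndmwv,jbbks] -> 8 lines: vjlqt mbq axlh ndmwv jbbks qkn sjjf bgkw
Hunk 5: at line 3 remove [ndmwv,jbbks,qkn] add [atv,powkq,brxe] -> 8 lines: vjlqt mbq axlh atv powkq brxe sjjf bgkw
Hunk 6: at line 2 remove [atv,powkq] add [rokn,uro] -> 8 lines: vjlqt mbq axlh rokn uro brxe sjjf bgkw
Hunk 7: at line 2 remove [axlh,rokn] add [brvx,krc,epgcr] -> 9 lines: vjlqt mbq brvx krc epgcr uro brxe sjjf bgkw
Final line count: 9

Answer: 9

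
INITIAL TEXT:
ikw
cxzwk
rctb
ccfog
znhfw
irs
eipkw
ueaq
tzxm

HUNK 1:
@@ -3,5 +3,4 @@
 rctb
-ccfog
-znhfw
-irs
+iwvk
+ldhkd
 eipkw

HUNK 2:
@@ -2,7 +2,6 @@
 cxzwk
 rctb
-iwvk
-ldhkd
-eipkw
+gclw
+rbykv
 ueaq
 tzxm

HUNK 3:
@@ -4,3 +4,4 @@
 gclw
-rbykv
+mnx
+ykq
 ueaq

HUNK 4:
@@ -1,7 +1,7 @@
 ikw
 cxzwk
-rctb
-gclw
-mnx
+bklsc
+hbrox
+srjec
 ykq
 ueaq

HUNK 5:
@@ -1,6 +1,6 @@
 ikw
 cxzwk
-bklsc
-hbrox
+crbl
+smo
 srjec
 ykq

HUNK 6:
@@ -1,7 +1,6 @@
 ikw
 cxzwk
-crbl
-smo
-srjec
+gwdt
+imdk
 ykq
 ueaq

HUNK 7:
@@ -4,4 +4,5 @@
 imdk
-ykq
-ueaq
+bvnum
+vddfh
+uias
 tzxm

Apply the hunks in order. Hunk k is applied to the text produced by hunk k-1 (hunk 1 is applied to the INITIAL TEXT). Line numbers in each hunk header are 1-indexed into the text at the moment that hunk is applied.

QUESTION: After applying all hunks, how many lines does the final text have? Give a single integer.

Hunk 1: at line 3 remove [ccfog,znhfw,irs] add [iwvk,ldhkd] -> 8 lines: ikw cxzwk rctb iwvk ldhkd eipkw ueaq tzxm
Hunk 2: at line 2 remove [iwvk,ldhkd,eipkw] add [gclw,rbykv] -> 7 lines: ikw cxzwk rctb gclw rbykv ueaq tzxm
Hunk 3: at line 4 remove [rbykv] add [mnx,ykq] -> 8 lines: ikw cxzwk rctb gclw mnx ykq ueaq tzxm
Hunk 4: at line 1 remove [rctb,gclw,mnx] add [bklsc,hbrox,srjec] -> 8 lines: ikw cxzwk bklsc hbrox srjec ykq ueaq tzxm
Hunk 5: at line 1 remove [bklsc,hbrox] add [crbl,smo] -> 8 lines: ikw cxzwk crbl smo srjec ykq ueaq tzxm
Hunk 6: at line 1 remove [crbl,smo,srjec] add [gwdt,imdk] -> 7 lines: ikw cxzwk gwdt imdk ykq ueaq tzxm
Hunk 7: at line 4 remove [ykq,ueaq] add [bvnum,vddfh,uias] -> 8 lines: ikw cxzwk gwdt imdk bvnum vddfh uias tzxm
Final line count: 8

Answer: 8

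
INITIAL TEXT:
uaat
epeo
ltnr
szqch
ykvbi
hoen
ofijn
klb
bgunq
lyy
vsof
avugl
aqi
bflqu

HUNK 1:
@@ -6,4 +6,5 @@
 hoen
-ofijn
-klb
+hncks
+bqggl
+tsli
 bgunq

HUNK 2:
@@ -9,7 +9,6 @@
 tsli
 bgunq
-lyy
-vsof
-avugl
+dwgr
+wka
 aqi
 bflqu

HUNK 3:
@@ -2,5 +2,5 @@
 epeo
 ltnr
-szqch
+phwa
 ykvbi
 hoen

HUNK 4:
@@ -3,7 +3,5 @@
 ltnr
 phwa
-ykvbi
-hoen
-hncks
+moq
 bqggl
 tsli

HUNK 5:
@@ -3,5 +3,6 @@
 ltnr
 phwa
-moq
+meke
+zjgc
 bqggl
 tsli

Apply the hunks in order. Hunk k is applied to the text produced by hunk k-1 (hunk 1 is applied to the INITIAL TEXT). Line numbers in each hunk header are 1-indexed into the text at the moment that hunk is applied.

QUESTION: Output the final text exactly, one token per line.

Answer: uaat
epeo
ltnr
phwa
meke
zjgc
bqggl
tsli
bgunq
dwgr
wka
aqi
bflqu

Derivation:
Hunk 1: at line 6 remove [ofijn,klb] add [hncks,bqggl,tsli] -> 15 lines: uaat epeo ltnr szqch ykvbi hoen hncks bqggl tsli bgunq lyy vsof avugl aqi bflqu
Hunk 2: at line 9 remove [lyy,vsof,avugl] add [dwgr,wka] -> 14 lines: uaat epeo ltnr szqch ykvbi hoen hncks bqggl tsli bgunq dwgr wka aqi bflqu
Hunk 3: at line 2 remove [szqch] add [phwa] -> 14 lines: uaat epeo ltnr phwa ykvbi hoen hncks bqggl tsli bgunq dwgr wka aqi bflqu
Hunk 4: at line 3 remove [ykvbi,hoen,hncks] add [moq] -> 12 lines: uaat epeo ltnr phwa moq bqggl tsli bgunq dwgr wka aqi bflqu
Hunk 5: at line 3 remove [moq] add [meke,zjgc] -> 13 lines: uaat epeo ltnr phwa meke zjgc bqggl tsli bgunq dwgr wka aqi bflqu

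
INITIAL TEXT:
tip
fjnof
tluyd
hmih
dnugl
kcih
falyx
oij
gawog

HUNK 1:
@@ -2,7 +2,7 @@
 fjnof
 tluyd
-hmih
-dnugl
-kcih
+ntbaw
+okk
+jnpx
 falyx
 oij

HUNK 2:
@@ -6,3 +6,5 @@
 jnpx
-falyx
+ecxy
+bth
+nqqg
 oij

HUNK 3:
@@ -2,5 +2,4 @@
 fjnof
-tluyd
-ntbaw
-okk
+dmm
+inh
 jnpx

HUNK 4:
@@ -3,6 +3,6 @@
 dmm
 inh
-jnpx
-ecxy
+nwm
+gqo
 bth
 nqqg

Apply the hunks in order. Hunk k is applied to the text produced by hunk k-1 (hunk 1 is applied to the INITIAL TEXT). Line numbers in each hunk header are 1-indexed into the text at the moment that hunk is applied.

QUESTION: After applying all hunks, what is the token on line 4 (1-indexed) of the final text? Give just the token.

Hunk 1: at line 2 remove [hmih,dnugl,kcih] add [ntbaw,okk,jnpx] -> 9 lines: tip fjnof tluyd ntbaw okk jnpx falyx oij gawog
Hunk 2: at line 6 remove [falyx] add [ecxy,bth,nqqg] -> 11 lines: tip fjnof tluyd ntbaw okk jnpx ecxy bth nqqg oij gawog
Hunk 3: at line 2 remove [tluyd,ntbaw,okk] add [dmm,inh] -> 10 lines: tip fjnof dmm inh jnpx ecxy bth nqqg oij gawog
Hunk 4: at line 3 remove [jnpx,ecxy] add [nwm,gqo] -> 10 lines: tip fjnof dmm inh nwm gqo bth nqqg oij gawog
Final line 4: inh

Answer: inh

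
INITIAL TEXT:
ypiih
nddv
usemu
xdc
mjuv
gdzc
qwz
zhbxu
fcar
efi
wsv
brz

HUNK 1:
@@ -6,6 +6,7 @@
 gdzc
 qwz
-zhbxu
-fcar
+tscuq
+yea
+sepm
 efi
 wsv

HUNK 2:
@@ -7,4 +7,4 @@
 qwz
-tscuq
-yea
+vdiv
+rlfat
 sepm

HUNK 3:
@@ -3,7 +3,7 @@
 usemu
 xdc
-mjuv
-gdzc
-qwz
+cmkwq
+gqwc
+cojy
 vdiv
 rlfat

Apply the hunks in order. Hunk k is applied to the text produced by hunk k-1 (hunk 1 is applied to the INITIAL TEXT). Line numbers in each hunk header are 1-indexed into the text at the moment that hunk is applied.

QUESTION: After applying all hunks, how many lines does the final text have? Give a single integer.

Hunk 1: at line 6 remove [zhbxu,fcar] add [tscuq,yea,sepm] -> 13 lines: ypiih nddv usemu xdc mjuv gdzc qwz tscuq yea sepm efi wsv brz
Hunk 2: at line 7 remove [tscuq,yea] add [vdiv,rlfat] -> 13 lines: ypiih nddv usemu xdc mjuv gdzc qwz vdiv rlfat sepm efi wsv brz
Hunk 3: at line 3 remove [mjuv,gdzc,qwz] add [cmkwq,gqwc,cojy] -> 13 lines: ypiih nddv usemu xdc cmkwq gqwc cojy vdiv rlfat sepm efi wsv brz
Final line count: 13

Answer: 13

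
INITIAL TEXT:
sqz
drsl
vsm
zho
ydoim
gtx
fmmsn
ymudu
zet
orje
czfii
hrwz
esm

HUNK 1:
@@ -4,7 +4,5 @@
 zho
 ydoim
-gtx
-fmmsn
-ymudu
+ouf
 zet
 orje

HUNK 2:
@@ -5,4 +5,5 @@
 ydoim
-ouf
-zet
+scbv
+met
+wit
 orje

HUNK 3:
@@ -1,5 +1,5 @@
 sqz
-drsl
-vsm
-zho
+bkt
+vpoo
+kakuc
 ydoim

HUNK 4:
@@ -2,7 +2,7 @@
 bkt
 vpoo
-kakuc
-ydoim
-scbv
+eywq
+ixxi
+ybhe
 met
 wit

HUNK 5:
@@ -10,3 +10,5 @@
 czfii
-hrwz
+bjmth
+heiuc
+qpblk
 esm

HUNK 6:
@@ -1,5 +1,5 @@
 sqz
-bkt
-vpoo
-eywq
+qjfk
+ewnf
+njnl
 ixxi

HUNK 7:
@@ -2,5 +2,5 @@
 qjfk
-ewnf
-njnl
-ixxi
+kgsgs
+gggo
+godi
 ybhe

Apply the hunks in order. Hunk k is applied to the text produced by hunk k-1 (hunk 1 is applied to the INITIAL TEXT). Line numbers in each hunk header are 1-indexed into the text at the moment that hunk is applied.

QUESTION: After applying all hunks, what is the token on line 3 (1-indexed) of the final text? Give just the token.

Hunk 1: at line 4 remove [gtx,fmmsn,ymudu] add [ouf] -> 11 lines: sqz drsl vsm zho ydoim ouf zet orje czfii hrwz esm
Hunk 2: at line 5 remove [ouf,zet] add [scbv,met,wit] -> 12 lines: sqz drsl vsm zho ydoim scbv met wit orje czfii hrwz esm
Hunk 3: at line 1 remove [drsl,vsm,zho] add [bkt,vpoo,kakuc] -> 12 lines: sqz bkt vpoo kakuc ydoim scbv met wit orje czfii hrwz esm
Hunk 4: at line 2 remove [kakuc,ydoim,scbv] add [eywq,ixxi,ybhe] -> 12 lines: sqz bkt vpoo eywq ixxi ybhe met wit orje czfii hrwz esm
Hunk 5: at line 10 remove [hrwz] add [bjmth,heiuc,qpblk] -> 14 lines: sqz bkt vpoo eywq ixxi ybhe met wit orje czfii bjmth heiuc qpblk esm
Hunk 6: at line 1 remove [bkt,vpoo,eywq] add [qjfk,ewnf,njnl] -> 14 lines: sqz qjfk ewnf njnl ixxi ybhe met wit orje czfii bjmth heiuc qpblk esm
Hunk 7: at line 2 remove [ewnf,njnl,ixxi] add [kgsgs,gggo,godi] -> 14 lines: sqz qjfk kgsgs gggo godi ybhe met wit orje czfii bjmth heiuc qpblk esm
Final line 3: kgsgs

Answer: kgsgs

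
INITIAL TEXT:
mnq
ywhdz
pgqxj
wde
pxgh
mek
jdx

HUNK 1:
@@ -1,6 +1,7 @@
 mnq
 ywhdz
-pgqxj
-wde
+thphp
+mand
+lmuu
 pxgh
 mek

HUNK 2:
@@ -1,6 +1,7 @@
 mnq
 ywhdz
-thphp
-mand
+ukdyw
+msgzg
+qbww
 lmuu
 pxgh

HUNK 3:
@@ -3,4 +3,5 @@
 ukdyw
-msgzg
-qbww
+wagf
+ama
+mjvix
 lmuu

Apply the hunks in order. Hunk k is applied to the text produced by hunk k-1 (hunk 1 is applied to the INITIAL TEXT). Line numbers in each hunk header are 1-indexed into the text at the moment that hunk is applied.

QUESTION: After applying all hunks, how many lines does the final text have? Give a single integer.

Answer: 10

Derivation:
Hunk 1: at line 1 remove [pgqxj,wde] add [thphp,mand,lmuu] -> 8 lines: mnq ywhdz thphp mand lmuu pxgh mek jdx
Hunk 2: at line 1 remove [thphp,mand] add [ukdyw,msgzg,qbww] -> 9 lines: mnq ywhdz ukdyw msgzg qbww lmuu pxgh mek jdx
Hunk 3: at line 3 remove [msgzg,qbww] add [wagf,ama,mjvix] -> 10 lines: mnq ywhdz ukdyw wagf ama mjvix lmuu pxgh mek jdx
Final line count: 10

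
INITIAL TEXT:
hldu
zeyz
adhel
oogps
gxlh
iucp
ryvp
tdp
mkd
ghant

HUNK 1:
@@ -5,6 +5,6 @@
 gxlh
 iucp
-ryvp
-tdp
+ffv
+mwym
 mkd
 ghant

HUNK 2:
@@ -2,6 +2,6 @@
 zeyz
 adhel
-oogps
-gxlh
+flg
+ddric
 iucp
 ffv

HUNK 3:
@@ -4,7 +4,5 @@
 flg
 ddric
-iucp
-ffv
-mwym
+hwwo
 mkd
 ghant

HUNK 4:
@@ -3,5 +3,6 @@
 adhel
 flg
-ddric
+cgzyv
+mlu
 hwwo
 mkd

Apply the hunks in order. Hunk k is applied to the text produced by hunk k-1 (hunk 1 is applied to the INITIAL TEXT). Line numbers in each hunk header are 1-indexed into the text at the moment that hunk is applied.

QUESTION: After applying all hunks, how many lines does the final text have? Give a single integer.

Answer: 9

Derivation:
Hunk 1: at line 5 remove [ryvp,tdp] add [ffv,mwym] -> 10 lines: hldu zeyz adhel oogps gxlh iucp ffv mwym mkd ghant
Hunk 2: at line 2 remove [oogps,gxlh] add [flg,ddric] -> 10 lines: hldu zeyz adhel flg ddric iucp ffv mwym mkd ghant
Hunk 3: at line 4 remove [iucp,ffv,mwym] add [hwwo] -> 8 lines: hldu zeyz adhel flg ddric hwwo mkd ghant
Hunk 4: at line 3 remove [ddric] add [cgzyv,mlu] -> 9 lines: hldu zeyz adhel flg cgzyv mlu hwwo mkd ghant
Final line count: 9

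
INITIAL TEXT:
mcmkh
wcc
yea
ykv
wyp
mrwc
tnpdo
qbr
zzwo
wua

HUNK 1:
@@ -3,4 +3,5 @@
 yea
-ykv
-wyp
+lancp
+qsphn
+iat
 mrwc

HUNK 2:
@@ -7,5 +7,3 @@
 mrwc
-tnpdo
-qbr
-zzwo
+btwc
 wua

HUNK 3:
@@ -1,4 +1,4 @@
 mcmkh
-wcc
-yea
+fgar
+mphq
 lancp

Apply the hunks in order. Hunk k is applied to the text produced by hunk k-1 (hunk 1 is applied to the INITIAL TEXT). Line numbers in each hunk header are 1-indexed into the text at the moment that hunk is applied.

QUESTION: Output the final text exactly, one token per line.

Hunk 1: at line 3 remove [ykv,wyp] add [lancp,qsphn,iat] -> 11 lines: mcmkh wcc yea lancp qsphn iat mrwc tnpdo qbr zzwo wua
Hunk 2: at line 7 remove [tnpdo,qbr,zzwo] add [btwc] -> 9 lines: mcmkh wcc yea lancp qsphn iat mrwc btwc wua
Hunk 3: at line 1 remove [wcc,yea] add [fgar,mphq] -> 9 lines: mcmkh fgar mphq lancp qsphn iat mrwc btwc wua

Answer: mcmkh
fgar
mphq
lancp
qsphn
iat
mrwc
btwc
wua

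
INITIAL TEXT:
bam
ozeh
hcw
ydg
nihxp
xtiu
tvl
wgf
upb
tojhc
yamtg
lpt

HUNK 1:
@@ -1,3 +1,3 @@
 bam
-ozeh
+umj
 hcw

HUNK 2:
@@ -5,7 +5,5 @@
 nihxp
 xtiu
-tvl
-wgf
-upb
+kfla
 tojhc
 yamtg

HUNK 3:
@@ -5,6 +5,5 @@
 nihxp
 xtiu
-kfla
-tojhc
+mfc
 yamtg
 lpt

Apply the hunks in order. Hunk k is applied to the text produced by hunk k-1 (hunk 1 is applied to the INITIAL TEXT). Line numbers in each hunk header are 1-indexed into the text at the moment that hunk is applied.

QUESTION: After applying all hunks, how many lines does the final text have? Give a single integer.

Hunk 1: at line 1 remove [ozeh] add [umj] -> 12 lines: bam umj hcw ydg nihxp xtiu tvl wgf upb tojhc yamtg lpt
Hunk 2: at line 5 remove [tvl,wgf,upb] add [kfla] -> 10 lines: bam umj hcw ydg nihxp xtiu kfla tojhc yamtg lpt
Hunk 3: at line 5 remove [kfla,tojhc] add [mfc] -> 9 lines: bam umj hcw ydg nihxp xtiu mfc yamtg lpt
Final line count: 9

Answer: 9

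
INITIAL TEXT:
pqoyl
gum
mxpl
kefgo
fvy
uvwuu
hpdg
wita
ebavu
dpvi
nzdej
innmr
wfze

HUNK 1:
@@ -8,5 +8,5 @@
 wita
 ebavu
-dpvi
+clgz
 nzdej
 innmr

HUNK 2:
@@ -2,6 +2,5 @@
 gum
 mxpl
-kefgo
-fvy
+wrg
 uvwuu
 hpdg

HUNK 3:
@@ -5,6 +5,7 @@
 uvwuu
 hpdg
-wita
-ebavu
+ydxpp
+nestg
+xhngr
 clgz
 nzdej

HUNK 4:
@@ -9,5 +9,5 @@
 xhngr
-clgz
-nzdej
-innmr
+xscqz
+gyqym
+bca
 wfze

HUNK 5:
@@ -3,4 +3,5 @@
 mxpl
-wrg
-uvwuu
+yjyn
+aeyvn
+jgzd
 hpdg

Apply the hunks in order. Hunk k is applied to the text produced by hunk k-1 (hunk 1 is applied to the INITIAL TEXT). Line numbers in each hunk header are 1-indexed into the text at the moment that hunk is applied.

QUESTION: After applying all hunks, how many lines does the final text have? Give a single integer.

Hunk 1: at line 8 remove [dpvi] add [clgz] -> 13 lines: pqoyl gum mxpl kefgo fvy uvwuu hpdg wita ebavu clgz nzdej innmr wfze
Hunk 2: at line 2 remove [kefgo,fvy] add [wrg] -> 12 lines: pqoyl gum mxpl wrg uvwuu hpdg wita ebavu clgz nzdej innmr wfze
Hunk 3: at line 5 remove [wita,ebavu] add [ydxpp,nestg,xhngr] -> 13 lines: pqoyl gum mxpl wrg uvwuu hpdg ydxpp nestg xhngr clgz nzdej innmr wfze
Hunk 4: at line 9 remove [clgz,nzdej,innmr] add [xscqz,gyqym,bca] -> 13 lines: pqoyl gum mxpl wrg uvwuu hpdg ydxpp nestg xhngr xscqz gyqym bca wfze
Hunk 5: at line 3 remove [wrg,uvwuu] add [yjyn,aeyvn,jgzd] -> 14 lines: pqoyl gum mxpl yjyn aeyvn jgzd hpdg ydxpp nestg xhngr xscqz gyqym bca wfze
Final line count: 14

Answer: 14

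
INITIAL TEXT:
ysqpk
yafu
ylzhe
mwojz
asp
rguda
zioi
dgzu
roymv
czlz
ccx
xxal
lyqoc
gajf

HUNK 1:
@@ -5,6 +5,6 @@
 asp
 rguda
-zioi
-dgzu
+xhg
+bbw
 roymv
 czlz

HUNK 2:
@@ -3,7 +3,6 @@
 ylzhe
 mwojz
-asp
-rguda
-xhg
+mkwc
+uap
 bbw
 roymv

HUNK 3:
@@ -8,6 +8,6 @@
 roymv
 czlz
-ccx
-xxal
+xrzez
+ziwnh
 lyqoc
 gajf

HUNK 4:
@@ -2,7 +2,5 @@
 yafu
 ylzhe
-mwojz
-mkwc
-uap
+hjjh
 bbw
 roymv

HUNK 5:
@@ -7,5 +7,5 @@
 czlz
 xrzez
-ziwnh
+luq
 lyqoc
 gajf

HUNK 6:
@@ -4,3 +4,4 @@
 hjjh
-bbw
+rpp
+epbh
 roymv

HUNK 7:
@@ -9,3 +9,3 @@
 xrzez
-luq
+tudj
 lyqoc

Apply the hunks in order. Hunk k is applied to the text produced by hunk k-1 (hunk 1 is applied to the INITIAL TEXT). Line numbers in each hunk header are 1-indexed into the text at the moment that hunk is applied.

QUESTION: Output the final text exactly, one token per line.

Answer: ysqpk
yafu
ylzhe
hjjh
rpp
epbh
roymv
czlz
xrzez
tudj
lyqoc
gajf

Derivation:
Hunk 1: at line 5 remove [zioi,dgzu] add [xhg,bbw] -> 14 lines: ysqpk yafu ylzhe mwojz asp rguda xhg bbw roymv czlz ccx xxal lyqoc gajf
Hunk 2: at line 3 remove [asp,rguda,xhg] add [mkwc,uap] -> 13 lines: ysqpk yafu ylzhe mwojz mkwc uap bbw roymv czlz ccx xxal lyqoc gajf
Hunk 3: at line 8 remove [ccx,xxal] add [xrzez,ziwnh] -> 13 lines: ysqpk yafu ylzhe mwojz mkwc uap bbw roymv czlz xrzez ziwnh lyqoc gajf
Hunk 4: at line 2 remove [mwojz,mkwc,uap] add [hjjh] -> 11 lines: ysqpk yafu ylzhe hjjh bbw roymv czlz xrzez ziwnh lyqoc gajf
Hunk 5: at line 7 remove [ziwnh] add [luq] -> 11 lines: ysqpk yafu ylzhe hjjh bbw roymv czlz xrzez luq lyqoc gajf
Hunk 6: at line 4 remove [bbw] add [rpp,epbh] -> 12 lines: ysqpk yafu ylzhe hjjh rpp epbh roymv czlz xrzez luq lyqoc gajf
Hunk 7: at line 9 remove [luq] add [tudj] -> 12 lines: ysqpk yafu ylzhe hjjh rpp epbh roymv czlz xrzez tudj lyqoc gajf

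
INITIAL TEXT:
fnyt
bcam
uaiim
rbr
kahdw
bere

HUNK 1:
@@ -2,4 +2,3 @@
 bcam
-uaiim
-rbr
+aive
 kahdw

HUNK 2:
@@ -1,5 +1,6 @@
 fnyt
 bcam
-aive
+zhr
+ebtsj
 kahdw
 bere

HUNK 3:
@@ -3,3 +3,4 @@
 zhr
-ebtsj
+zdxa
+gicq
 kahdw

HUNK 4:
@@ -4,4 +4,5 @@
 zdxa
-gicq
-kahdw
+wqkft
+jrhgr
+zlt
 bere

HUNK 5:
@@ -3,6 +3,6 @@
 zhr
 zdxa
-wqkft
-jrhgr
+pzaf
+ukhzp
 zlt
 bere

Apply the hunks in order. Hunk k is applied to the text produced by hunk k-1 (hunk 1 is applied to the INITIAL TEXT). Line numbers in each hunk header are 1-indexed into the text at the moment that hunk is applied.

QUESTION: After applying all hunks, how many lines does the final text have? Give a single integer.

Answer: 8

Derivation:
Hunk 1: at line 2 remove [uaiim,rbr] add [aive] -> 5 lines: fnyt bcam aive kahdw bere
Hunk 2: at line 1 remove [aive] add [zhr,ebtsj] -> 6 lines: fnyt bcam zhr ebtsj kahdw bere
Hunk 3: at line 3 remove [ebtsj] add [zdxa,gicq] -> 7 lines: fnyt bcam zhr zdxa gicq kahdw bere
Hunk 4: at line 4 remove [gicq,kahdw] add [wqkft,jrhgr,zlt] -> 8 lines: fnyt bcam zhr zdxa wqkft jrhgr zlt bere
Hunk 5: at line 3 remove [wqkft,jrhgr] add [pzaf,ukhzp] -> 8 lines: fnyt bcam zhr zdxa pzaf ukhzp zlt bere
Final line count: 8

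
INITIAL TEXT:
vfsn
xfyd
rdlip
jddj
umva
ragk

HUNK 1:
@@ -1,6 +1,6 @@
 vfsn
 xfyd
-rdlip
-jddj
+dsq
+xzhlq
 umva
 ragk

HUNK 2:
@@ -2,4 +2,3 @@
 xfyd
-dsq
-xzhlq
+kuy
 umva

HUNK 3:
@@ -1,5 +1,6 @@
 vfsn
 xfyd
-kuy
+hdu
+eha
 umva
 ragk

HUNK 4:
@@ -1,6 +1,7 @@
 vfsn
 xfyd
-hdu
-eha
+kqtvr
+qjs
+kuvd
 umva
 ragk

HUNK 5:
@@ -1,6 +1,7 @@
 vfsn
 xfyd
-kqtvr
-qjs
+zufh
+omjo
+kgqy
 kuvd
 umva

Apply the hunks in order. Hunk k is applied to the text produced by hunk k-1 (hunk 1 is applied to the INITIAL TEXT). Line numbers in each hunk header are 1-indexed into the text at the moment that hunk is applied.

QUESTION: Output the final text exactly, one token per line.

Answer: vfsn
xfyd
zufh
omjo
kgqy
kuvd
umva
ragk

Derivation:
Hunk 1: at line 1 remove [rdlip,jddj] add [dsq,xzhlq] -> 6 lines: vfsn xfyd dsq xzhlq umva ragk
Hunk 2: at line 2 remove [dsq,xzhlq] add [kuy] -> 5 lines: vfsn xfyd kuy umva ragk
Hunk 3: at line 1 remove [kuy] add [hdu,eha] -> 6 lines: vfsn xfyd hdu eha umva ragk
Hunk 4: at line 1 remove [hdu,eha] add [kqtvr,qjs,kuvd] -> 7 lines: vfsn xfyd kqtvr qjs kuvd umva ragk
Hunk 5: at line 1 remove [kqtvr,qjs] add [zufh,omjo,kgqy] -> 8 lines: vfsn xfyd zufh omjo kgqy kuvd umva ragk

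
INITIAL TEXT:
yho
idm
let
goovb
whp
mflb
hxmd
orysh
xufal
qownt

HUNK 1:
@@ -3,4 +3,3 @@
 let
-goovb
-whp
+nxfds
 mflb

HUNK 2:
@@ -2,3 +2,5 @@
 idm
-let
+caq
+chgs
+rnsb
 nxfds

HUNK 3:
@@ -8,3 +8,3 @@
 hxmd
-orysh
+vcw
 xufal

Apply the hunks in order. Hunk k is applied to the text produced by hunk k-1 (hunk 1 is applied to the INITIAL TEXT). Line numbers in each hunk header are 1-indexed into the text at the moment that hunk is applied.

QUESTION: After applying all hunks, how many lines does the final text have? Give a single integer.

Hunk 1: at line 3 remove [goovb,whp] add [nxfds] -> 9 lines: yho idm let nxfds mflb hxmd orysh xufal qownt
Hunk 2: at line 2 remove [let] add [caq,chgs,rnsb] -> 11 lines: yho idm caq chgs rnsb nxfds mflb hxmd orysh xufal qownt
Hunk 3: at line 8 remove [orysh] add [vcw] -> 11 lines: yho idm caq chgs rnsb nxfds mflb hxmd vcw xufal qownt
Final line count: 11

Answer: 11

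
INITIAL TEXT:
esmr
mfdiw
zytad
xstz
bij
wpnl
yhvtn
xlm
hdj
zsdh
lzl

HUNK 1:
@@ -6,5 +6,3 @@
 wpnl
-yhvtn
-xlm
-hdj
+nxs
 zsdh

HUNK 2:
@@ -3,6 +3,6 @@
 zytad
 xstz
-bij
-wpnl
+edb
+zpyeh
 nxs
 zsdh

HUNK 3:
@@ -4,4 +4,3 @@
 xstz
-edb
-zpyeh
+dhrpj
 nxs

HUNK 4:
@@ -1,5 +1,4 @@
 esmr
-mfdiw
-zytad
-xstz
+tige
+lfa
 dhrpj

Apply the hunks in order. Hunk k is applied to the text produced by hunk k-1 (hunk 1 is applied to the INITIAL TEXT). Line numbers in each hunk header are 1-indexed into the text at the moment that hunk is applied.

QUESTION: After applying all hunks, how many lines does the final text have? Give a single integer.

Hunk 1: at line 6 remove [yhvtn,xlm,hdj] add [nxs] -> 9 lines: esmr mfdiw zytad xstz bij wpnl nxs zsdh lzl
Hunk 2: at line 3 remove [bij,wpnl] add [edb,zpyeh] -> 9 lines: esmr mfdiw zytad xstz edb zpyeh nxs zsdh lzl
Hunk 3: at line 4 remove [edb,zpyeh] add [dhrpj] -> 8 lines: esmr mfdiw zytad xstz dhrpj nxs zsdh lzl
Hunk 4: at line 1 remove [mfdiw,zytad,xstz] add [tige,lfa] -> 7 lines: esmr tige lfa dhrpj nxs zsdh lzl
Final line count: 7

Answer: 7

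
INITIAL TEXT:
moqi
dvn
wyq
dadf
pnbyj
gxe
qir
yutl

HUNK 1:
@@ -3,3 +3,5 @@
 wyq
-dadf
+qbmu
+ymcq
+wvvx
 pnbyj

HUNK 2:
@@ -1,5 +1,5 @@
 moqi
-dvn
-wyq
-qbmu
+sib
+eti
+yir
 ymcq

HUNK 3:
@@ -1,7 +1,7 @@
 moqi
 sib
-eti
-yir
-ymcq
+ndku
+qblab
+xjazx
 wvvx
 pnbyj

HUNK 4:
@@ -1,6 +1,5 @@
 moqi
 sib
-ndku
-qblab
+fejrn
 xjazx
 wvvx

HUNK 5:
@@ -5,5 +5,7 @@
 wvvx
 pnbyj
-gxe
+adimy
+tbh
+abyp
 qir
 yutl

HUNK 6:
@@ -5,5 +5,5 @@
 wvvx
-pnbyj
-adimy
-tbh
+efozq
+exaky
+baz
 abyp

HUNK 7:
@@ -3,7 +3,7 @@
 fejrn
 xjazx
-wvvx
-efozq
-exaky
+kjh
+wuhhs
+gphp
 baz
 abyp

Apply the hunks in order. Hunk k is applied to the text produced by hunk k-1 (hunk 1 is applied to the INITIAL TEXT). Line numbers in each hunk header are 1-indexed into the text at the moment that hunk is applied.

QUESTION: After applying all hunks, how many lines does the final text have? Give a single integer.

Hunk 1: at line 3 remove [dadf] add [qbmu,ymcq,wvvx] -> 10 lines: moqi dvn wyq qbmu ymcq wvvx pnbyj gxe qir yutl
Hunk 2: at line 1 remove [dvn,wyq,qbmu] add [sib,eti,yir] -> 10 lines: moqi sib eti yir ymcq wvvx pnbyj gxe qir yutl
Hunk 3: at line 1 remove [eti,yir,ymcq] add [ndku,qblab,xjazx] -> 10 lines: moqi sib ndku qblab xjazx wvvx pnbyj gxe qir yutl
Hunk 4: at line 1 remove [ndku,qblab] add [fejrn] -> 9 lines: moqi sib fejrn xjazx wvvx pnbyj gxe qir yutl
Hunk 5: at line 5 remove [gxe] add [adimy,tbh,abyp] -> 11 lines: moqi sib fejrn xjazx wvvx pnbyj adimy tbh abyp qir yutl
Hunk 6: at line 5 remove [pnbyj,adimy,tbh] add [efozq,exaky,baz] -> 11 lines: moqi sib fejrn xjazx wvvx efozq exaky baz abyp qir yutl
Hunk 7: at line 3 remove [wvvx,efozq,exaky] add [kjh,wuhhs,gphp] -> 11 lines: moqi sib fejrn xjazx kjh wuhhs gphp baz abyp qir yutl
Final line count: 11

Answer: 11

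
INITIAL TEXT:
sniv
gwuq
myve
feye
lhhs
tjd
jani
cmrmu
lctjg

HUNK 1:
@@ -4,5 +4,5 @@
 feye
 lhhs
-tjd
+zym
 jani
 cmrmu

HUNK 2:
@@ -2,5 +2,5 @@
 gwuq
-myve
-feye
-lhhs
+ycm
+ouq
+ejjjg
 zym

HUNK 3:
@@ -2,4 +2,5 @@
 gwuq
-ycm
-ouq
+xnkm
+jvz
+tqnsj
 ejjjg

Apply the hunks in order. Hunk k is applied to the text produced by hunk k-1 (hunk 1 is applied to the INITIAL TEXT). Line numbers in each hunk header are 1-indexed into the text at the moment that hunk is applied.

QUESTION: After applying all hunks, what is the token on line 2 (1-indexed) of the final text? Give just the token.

Hunk 1: at line 4 remove [tjd] add [zym] -> 9 lines: sniv gwuq myve feye lhhs zym jani cmrmu lctjg
Hunk 2: at line 2 remove [myve,feye,lhhs] add [ycm,ouq,ejjjg] -> 9 lines: sniv gwuq ycm ouq ejjjg zym jani cmrmu lctjg
Hunk 3: at line 2 remove [ycm,ouq] add [xnkm,jvz,tqnsj] -> 10 lines: sniv gwuq xnkm jvz tqnsj ejjjg zym jani cmrmu lctjg
Final line 2: gwuq

Answer: gwuq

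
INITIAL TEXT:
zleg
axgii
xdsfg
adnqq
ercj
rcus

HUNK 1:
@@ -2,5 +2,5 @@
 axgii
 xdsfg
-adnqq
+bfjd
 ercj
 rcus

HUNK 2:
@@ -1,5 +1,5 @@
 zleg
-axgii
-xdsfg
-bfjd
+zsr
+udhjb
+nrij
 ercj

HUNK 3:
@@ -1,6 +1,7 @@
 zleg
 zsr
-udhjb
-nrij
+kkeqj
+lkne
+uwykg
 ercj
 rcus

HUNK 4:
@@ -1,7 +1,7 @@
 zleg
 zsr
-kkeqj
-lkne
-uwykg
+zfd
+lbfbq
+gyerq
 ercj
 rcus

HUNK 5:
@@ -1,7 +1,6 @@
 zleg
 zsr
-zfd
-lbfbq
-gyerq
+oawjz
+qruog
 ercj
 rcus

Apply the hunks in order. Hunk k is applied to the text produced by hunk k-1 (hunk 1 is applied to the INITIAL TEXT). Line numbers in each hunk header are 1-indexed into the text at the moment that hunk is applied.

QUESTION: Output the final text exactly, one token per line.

Hunk 1: at line 2 remove [adnqq] add [bfjd] -> 6 lines: zleg axgii xdsfg bfjd ercj rcus
Hunk 2: at line 1 remove [axgii,xdsfg,bfjd] add [zsr,udhjb,nrij] -> 6 lines: zleg zsr udhjb nrij ercj rcus
Hunk 3: at line 1 remove [udhjb,nrij] add [kkeqj,lkne,uwykg] -> 7 lines: zleg zsr kkeqj lkne uwykg ercj rcus
Hunk 4: at line 1 remove [kkeqj,lkne,uwykg] add [zfd,lbfbq,gyerq] -> 7 lines: zleg zsr zfd lbfbq gyerq ercj rcus
Hunk 5: at line 1 remove [zfd,lbfbq,gyerq] add [oawjz,qruog] -> 6 lines: zleg zsr oawjz qruog ercj rcus

Answer: zleg
zsr
oawjz
qruog
ercj
rcus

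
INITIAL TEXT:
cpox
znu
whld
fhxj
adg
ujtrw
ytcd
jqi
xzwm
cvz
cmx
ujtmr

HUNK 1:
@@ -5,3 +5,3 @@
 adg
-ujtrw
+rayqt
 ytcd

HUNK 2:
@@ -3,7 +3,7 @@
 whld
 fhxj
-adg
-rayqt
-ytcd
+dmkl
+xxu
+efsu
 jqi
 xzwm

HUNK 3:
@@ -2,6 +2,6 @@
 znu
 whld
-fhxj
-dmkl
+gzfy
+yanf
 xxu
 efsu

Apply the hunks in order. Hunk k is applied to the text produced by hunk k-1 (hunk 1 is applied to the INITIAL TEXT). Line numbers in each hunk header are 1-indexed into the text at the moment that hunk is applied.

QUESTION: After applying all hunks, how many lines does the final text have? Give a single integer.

Hunk 1: at line 5 remove [ujtrw] add [rayqt] -> 12 lines: cpox znu whld fhxj adg rayqt ytcd jqi xzwm cvz cmx ujtmr
Hunk 2: at line 3 remove [adg,rayqt,ytcd] add [dmkl,xxu,efsu] -> 12 lines: cpox znu whld fhxj dmkl xxu efsu jqi xzwm cvz cmx ujtmr
Hunk 3: at line 2 remove [fhxj,dmkl] add [gzfy,yanf] -> 12 lines: cpox znu whld gzfy yanf xxu efsu jqi xzwm cvz cmx ujtmr
Final line count: 12

Answer: 12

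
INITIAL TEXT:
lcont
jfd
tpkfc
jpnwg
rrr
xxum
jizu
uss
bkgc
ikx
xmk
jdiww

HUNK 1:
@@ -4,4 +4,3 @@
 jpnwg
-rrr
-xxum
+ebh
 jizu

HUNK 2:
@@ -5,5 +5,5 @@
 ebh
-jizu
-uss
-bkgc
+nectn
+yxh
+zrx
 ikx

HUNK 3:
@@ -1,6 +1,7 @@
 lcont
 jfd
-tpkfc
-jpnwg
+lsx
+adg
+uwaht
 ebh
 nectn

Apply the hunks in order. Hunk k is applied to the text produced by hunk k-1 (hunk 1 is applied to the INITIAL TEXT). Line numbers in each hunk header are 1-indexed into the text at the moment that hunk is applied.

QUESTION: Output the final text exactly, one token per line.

Answer: lcont
jfd
lsx
adg
uwaht
ebh
nectn
yxh
zrx
ikx
xmk
jdiww

Derivation:
Hunk 1: at line 4 remove [rrr,xxum] add [ebh] -> 11 lines: lcont jfd tpkfc jpnwg ebh jizu uss bkgc ikx xmk jdiww
Hunk 2: at line 5 remove [jizu,uss,bkgc] add [nectn,yxh,zrx] -> 11 lines: lcont jfd tpkfc jpnwg ebh nectn yxh zrx ikx xmk jdiww
Hunk 3: at line 1 remove [tpkfc,jpnwg] add [lsx,adg,uwaht] -> 12 lines: lcont jfd lsx adg uwaht ebh nectn yxh zrx ikx xmk jdiww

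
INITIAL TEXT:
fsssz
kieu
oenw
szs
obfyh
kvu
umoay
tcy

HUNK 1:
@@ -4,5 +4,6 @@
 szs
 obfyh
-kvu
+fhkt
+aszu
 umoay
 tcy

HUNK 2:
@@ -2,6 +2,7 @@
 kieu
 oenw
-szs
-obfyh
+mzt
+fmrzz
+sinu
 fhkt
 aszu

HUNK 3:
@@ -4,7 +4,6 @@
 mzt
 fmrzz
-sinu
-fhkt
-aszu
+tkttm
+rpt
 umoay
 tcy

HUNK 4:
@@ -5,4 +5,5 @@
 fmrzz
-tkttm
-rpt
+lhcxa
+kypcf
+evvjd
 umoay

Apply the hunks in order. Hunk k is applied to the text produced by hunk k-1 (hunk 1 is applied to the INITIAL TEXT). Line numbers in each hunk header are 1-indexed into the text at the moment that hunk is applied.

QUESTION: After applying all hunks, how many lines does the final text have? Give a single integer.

Hunk 1: at line 4 remove [kvu] add [fhkt,aszu] -> 9 lines: fsssz kieu oenw szs obfyh fhkt aszu umoay tcy
Hunk 2: at line 2 remove [szs,obfyh] add [mzt,fmrzz,sinu] -> 10 lines: fsssz kieu oenw mzt fmrzz sinu fhkt aszu umoay tcy
Hunk 3: at line 4 remove [sinu,fhkt,aszu] add [tkttm,rpt] -> 9 lines: fsssz kieu oenw mzt fmrzz tkttm rpt umoay tcy
Hunk 4: at line 5 remove [tkttm,rpt] add [lhcxa,kypcf,evvjd] -> 10 lines: fsssz kieu oenw mzt fmrzz lhcxa kypcf evvjd umoay tcy
Final line count: 10

Answer: 10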